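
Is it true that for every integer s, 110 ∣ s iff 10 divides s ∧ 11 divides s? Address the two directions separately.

Both implications hold.

Forward direction. If 110 ∣ s, write s = 110q. Since 110 = 11·10, s = 10·(11q), so 10 ∣ s; and since 110 = 10·11, s = 11·(10q), so 11 ∣ s.

Converse. Suppose 10 ∣ s and 11 ∣ s. Any common multiple of 10 and 11 is a multiple of their lcm; here gcd(10, 11) = 1, so lcm(10, 11) = 10·11 = 110, so 110 ∣ s.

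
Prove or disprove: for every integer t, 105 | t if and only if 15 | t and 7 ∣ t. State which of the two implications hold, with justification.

[⇐] Suppose 15 ∣ t and 7 ∣ t. Any common multiple of 15 and 7 is a multiple of their lcm; here gcd(15, 7) = 1, so lcm(15, 7) = 15·7 = 105, so 105 ∣ t.

[⇒] If 105 ∣ t, write t = 105q. Since 105 = 7·15, t = 15·(7q), so 15 ∣ t; and since 105 = 15·7, t = 7·(15q), so 7 ∣ t.

Equivalent; both directions hold.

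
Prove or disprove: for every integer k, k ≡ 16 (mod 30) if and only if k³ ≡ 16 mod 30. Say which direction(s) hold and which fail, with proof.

Both implications hold.

(⇒) Suppose k ≡ 16 (mod 30). Write k = 30j + 16. Then (30j + 16)³ = 27000j³ + 43200j² + 23040j + 4096 = 30(900j³ + 1440j² + 768j + 136) + 16, so k³ ≡ 16 (mod 30).

(⇐) Conversely, suppose k³ ≡ 16 (mod 30). The only residue r in {0, …, 29} with r³ ≡ 16 (mod 30) is r = 16, so k ≡ 16 (mod 30).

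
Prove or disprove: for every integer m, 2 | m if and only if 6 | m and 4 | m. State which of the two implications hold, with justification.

Only the converse holds.

[⇒] This fails: take m = 2. Certainly 2 ∣ 2, but 6 ∤ 2.

[⇐] Suppose 6 ∣ m and 4 ∣ m. Any common multiple of 6 and 4 is a multiple of their lcm; here lcm(6, 4) = 6·4/gcd(6, 4) = 24/2 = 12, so 12 ∣ m. Since 2 ∣ 12, it follows that 2 ∣ m.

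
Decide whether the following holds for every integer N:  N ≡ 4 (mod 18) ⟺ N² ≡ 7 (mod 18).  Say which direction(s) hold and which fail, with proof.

Forward direction. This fails: take N = 4. Then 4 ≡ 4 (mod 18), but 4² = 16 ≡ 16 (mod 18), not 7.

Converse. This fails: take N = 5. Then 5² = 25 ≡ 7 (mod 18), yet 5 ≡ 5 (mod 18), not 4.

Neither implication holds.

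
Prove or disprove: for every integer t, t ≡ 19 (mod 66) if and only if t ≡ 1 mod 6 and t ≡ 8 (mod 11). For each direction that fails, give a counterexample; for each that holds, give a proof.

Both directions hold.

(←) If t ≡ 1 (mod 6) and t ≡ 8 (mod 11), then by the Chinese remainder theorem t ≡ 19 (mod 66). This is exactly t ≡ 19 (mod 66).

(→) Suppose t ≡ 19 (mod 66); write t = 66j + 19. Since 6 ∣ 66, reducing mod 6 gives t ≡ 19 ≡ 1 (mod 6); since 11 ∣ 66, reducing mod 11 gives t ≡ 19 ≡ 8 (mod 11).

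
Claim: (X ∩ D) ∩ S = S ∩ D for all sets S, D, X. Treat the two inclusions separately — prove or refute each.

Forward inclusion. Let x ∈ (X ∩ D) ∩ S. Then x ∈ S ∩ D ∩ X, from which x ∈ S ∩ D.

Reverse inclusion. This inclusion fails. Take S = {1}, D = {1}, X = ∅; then 1 ∈ S ∩ D but 1 ∉ (X ∩ D) ∩ S.

Only the forward inclusion holds.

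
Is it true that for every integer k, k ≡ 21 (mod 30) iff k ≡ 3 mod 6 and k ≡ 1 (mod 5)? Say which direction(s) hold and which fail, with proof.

Equivalent; both directions hold.

(⟸) If k ≡ 3 (mod 6) and k ≡ 1 (mod 5), then by the Chinese remainder theorem k ≡ 21 (mod 30). This is exactly k ≡ 21 (mod 30).

(⟹) Suppose k ≡ 21 (mod 30); write k = 30j + 21. Since 6 ∣ 30, reducing mod 6 gives k ≡ 21 ≡ 3 (mod 6); since 5 ∣ 30, reducing mod 5 gives k ≡ 21 ≡ 1 (mod 5).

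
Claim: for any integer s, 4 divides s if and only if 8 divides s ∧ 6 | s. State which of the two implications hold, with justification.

Only the reverse direction holds.

Forward direction. This fails: take s = 4. Certainly 4 ∣ 4, but 8 ∤ 4.

Converse. Suppose 8 ∣ s and 6 ∣ s. Any common multiple of 8 and 6 is a multiple of their lcm; here lcm(8, 6) = 8·6/gcd(8, 6) = 48/2 = 24, so 24 ∣ s. Since 4 ∣ 24, it follows that 4 ∣ s.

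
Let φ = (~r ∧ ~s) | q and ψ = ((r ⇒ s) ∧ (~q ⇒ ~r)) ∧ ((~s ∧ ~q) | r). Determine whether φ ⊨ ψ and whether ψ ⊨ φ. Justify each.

Not equivalent: only (⇐) holds.

[⇐] Assume the antecedent. If r is true, the antecedent forces (r = T, s = T, q = T), and (~r ∧ ~s) | q holds there. If r is false, the antecedent forces (r = F, s = F, q = F), and (~r ∧ ~s) | q holds there. Either way (~r ∧ ~s) | q holds.

[⇒] This fails. Under r = F, s = F, q = T, the left side is true but the right side is false.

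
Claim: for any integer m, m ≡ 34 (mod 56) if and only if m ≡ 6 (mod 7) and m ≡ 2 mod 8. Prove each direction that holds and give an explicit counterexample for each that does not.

(⟹) Suppose m ≡ 34 (mod 56); write m = 56j + 34. Since 7 ∣ 56, reducing mod 7 gives m ≡ 34 ≡ 6 (mod 7); since 8 ∣ 56, reducing mod 8 gives m ≡ 34 ≡ 2 (mod 8).

(⟸) Conversely, if m ≡ 6 (mod 7) and m ≡ 2 (mod 8), then by the Chinese remainder theorem m ≡ 34 (mod 56). This is exactly m ≡ 34 (mod 56).

Both directions hold; the statement is true.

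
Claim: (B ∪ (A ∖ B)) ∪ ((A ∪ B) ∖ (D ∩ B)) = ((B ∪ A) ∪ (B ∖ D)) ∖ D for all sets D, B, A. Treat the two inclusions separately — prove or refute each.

(⊆) fails; (⊇) holds.

(⊆) This inclusion fails. Take D = {1}, B = {1}, A = ∅; then 1 ∈ (B ∪ (A ∖ B)) ∪ ((A ∪ B) ∖ (D ∩ B)) but 1 ∉ ((B ∪ A) ∪ (B ∖ D)) ∖ D.

(⊇) Let x ∈ ((B ∪ A) ∪ (B ∖ D)) ∖ D. Then either x ∈ B and x ∉ D, A; or x ∈ A and x ∉ D, B; or x ∈ B ∩ A and x ∉ D. In each case x ∈ (B ∪ (A ∖ B)) ∪ ((A ∪ B) ∖ (D ∩ B)), so ((B ∪ A) ∪ (B ∖ D)) ∖ D ⊆ (B ∪ (A ∖ B)) ∪ ((A ∪ B) ∖ (D ∩ B)).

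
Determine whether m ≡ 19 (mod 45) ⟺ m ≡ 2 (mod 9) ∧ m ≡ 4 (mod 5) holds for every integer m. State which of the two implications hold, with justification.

Both directions fail.

Forward direction. This fails: m = 19 gives 19 ≡ 19 (mod 45) but 19 ≡ 1 (mod 9), so the conjunction on the right does not hold.

Converse. This fails: m = 29 satisfies both congruences on the right (29 ≡ 2 mod 9 and 29 ≡ 4 mod 5) yet 29 ≡ 29 (mod 45), not 19.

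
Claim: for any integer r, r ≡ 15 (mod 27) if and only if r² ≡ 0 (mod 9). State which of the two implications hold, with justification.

(⇒) Suppose r ≡ 15 (mod 27). Then r² ≡ 15² = 225 (mod 27), and since 9 ∣ 27, also r² ≡ 0 (mod 9).

(⇐) This fails: take r = 0. Then 0² = 0 ≡ 0 (mod 9), yet 0 ≡ 0 (mod 27), not 15.

Only the forward implication holds.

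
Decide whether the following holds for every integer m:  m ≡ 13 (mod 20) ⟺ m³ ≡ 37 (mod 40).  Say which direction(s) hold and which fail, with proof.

Only the converse holds.

(→) This fails: take m = 33. Then 33 ≡ 13 (mod 20), but 33³ = 35937 ≡ 17 (mod 40), not 37.

(←) Conversely, the residues r modulo 40 with r³ ≡ 37 (mod 40) are exactly {13}, and each is ≡ 13 (mod 20).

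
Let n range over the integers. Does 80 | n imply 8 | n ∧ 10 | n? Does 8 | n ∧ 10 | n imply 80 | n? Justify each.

(⟹) If 80 ∣ n, write n = 80q. Since 80 = 10·8, n = 8·(10q), so 8 ∣ n; and since 80 = 8·10, n = 10·(8q), so 10 ∣ n.

(⟸) This fails: take n = 40. Both 8 ∣ 40 and 10 ∣ 40, yet 40 is not a multiple of 80 (since 40 = 0·80 + 40), so 80 ∤ 40.

The forward direction holds; the converse fails.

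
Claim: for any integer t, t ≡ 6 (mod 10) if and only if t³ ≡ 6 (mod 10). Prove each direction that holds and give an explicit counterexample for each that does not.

[⇒] Suppose t ≡ 6 (mod 10). Write t = 10j + 6. Then (10j + 6)³ = 1000j³ + 1800j² + 1080j + 216 = 10(100j³ + 180j² + 108j + 21) + 6, so t³ ≡ 6 (mod 10).

[⇐] For the converse, argue contrapositively. If t ≢ 6 (mod 10), then t is congruent to one of 0, 1, 2, 3, 4, 5, 7, 8, 9 modulo 10, and these give t³ ≡ 0, 1, 8, 7, 4, 5, 3, 2, 9 respectively — never 6.

Both directions hold.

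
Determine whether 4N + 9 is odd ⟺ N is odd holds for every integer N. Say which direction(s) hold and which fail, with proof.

(⇒) This fails: take N = 0. Then 4N + 9 = 9, which is odd, yet N = 0 is even, not odd.

(⇐) Suppose N is odd. Since 4 is even, 4N is even for every N, so 4N + 9 has the same parity as 9, which is odd. Hence 4N + 9 is odd.

Not equivalent: only (⇐) holds.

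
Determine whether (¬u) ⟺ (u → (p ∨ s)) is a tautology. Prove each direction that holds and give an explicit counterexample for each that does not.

Only the forward implication holds.

(←) This fails. Under u = T, s = T, p = F, the left side is false but the right side is true.

(→) Assume the antecedent. If u is true, the antecedent cannot hold. If u is false, u → (p ∨ s) reduces to true regardless of the other variables. Either way u → (p ∨ s) holds.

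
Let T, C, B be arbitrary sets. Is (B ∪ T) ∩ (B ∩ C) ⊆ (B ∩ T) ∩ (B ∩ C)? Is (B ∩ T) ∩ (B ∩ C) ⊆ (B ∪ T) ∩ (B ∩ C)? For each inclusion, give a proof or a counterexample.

(⟹) This inclusion fails. Take T = ∅, C = {1}, B = {1}; then 1 ∈ (B ∪ T) ∩ (B ∩ C) but 1 ∉ (B ∩ T) ∩ (B ∩ C).

(⟸) Let x ∈ (B ∩ T) ∩ (B ∩ C). Then x ∈ T ∩ C ∩ B, from which x ∈ (B ∪ T) ∩ (B ∩ C).

Only the reverse inclusion holds.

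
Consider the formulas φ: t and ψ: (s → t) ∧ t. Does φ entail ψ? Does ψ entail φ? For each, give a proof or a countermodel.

The biconditional holds.

(⟹) Assume the antecedent. If t is true, (s → t) ∧ t reduces to true regardless of the other variables. If t is false, the antecedent cannot hold. Either way (s → t) ∧ t holds.

(⟸) Assume the antecedent. If t is true, t reduces to true regardless of the other variables. If t is false, the antecedent cannot hold. Either way t holds.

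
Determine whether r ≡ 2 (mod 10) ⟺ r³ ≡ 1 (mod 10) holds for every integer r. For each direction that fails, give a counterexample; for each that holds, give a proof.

(⇒) This fails: take r = 2. Then 2 ≡ 2 (mod 10), but 2³ = 8 ≡ 8 (mod 10), not 1.

(⇐) This fails: take r = 1. Then 1³ = 1 ≡ 1 (mod 10), yet 1 ≡ 1 (mod 10), not 2.

Both directions fail.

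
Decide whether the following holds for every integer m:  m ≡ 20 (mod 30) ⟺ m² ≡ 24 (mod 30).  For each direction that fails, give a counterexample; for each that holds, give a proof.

Neither implication holds.

(⟹) This fails: take m = 20. Then 20 ≡ 20 (mod 30), but 20² = 400 ≡ 10 (mod 30), not 24.

(⟸) This fails: take m = 12. Then 12² = 144 ≡ 24 (mod 30), yet 12 ≡ 12 (mod 30), not 20.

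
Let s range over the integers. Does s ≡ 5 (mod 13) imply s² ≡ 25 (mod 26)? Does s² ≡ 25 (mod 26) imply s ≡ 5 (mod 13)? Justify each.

Neither implication holds.

Forward direction. This fails: take s = 18. Then 18 ≡ 5 (mod 13), but 18² = 324 ≡ 12 (mod 26), not 25.

Converse. This fails: take s = 21. Then 21² = 441 ≡ 25 (mod 26), yet 21 ≡ 8 (mod 13), not 5.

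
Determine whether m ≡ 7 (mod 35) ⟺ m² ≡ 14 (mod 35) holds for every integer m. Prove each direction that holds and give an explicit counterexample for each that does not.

Only the forward implication holds.

[⇒] Suppose m ≡ 7 (mod 35). Write m = 35j + 7. Then (35j + 7)² = 1225j² + 490j + 49 = 35(35j² + 14j + 1) + 14, so m² ≡ 14 (mod 35).

[⇐] This fails: take m = 28. Then 28² = 784 ≡ 14 (mod 35), yet 28 ≡ 28 (mod 35), not 7.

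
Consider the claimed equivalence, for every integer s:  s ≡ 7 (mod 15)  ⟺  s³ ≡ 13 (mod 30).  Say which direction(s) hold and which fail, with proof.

Not equivalent: only (⇐) holds.

(⇒) This fails: take s = 22. Then 22 ≡ 7 (mod 15), but 22³ = 10648 ≡ 28 (mod 30), not 13.

(⇐) Conversely, the residues r modulo 30 with r³ ≡ 13 (mod 30) are exactly {7}, and each is ≡ 7 (mod 15).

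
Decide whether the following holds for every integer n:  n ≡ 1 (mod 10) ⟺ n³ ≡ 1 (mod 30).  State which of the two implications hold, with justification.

[⇒] This fails: take n = 11. Then 11 ≡ 1 (mod 10), but 11³ = 1331 ≡ 11 (mod 30), not 1.

[⇐] Conversely, the residues r modulo 30 with r³ ≡ 1 (mod 30) are exactly {1}, and each is ≡ 1 (mod 10).

Not equivalent: only (⇐) holds.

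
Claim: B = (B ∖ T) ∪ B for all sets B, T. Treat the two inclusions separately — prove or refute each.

Forward inclusion. Let x ∈ B. Then either x ∈ B and x ∉ T; or x ∈ B ∩ T. In each case x ∈ (B ∖ T) ∪ B, so B ⊆ (B ∖ T) ∪ B.

Reverse inclusion. Let x ∈ (B ∖ T) ∪ B. Then either x ∈ B and x ∉ T; or x ∈ B ∩ T. In each case x ∈ B, so (B ∖ T) ∪ B ⊆ B.

Both inclusions hold.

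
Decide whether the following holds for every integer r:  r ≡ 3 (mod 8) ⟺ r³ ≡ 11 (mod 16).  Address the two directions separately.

(⇒) This fails: take r = 11. Then 11 ≡ 3 (mod 8), but 11³ = 1331 ≡ 3 (mod 16), not 11.

(⇐) Conversely, the residues r modulo 16 with r³ ≡ 11 (mod 16) are exactly {3}, and each is ≡ 3 (mod 8).

Only the converse holds.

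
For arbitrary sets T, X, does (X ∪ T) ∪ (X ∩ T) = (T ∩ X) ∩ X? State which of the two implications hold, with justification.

The sets are not equal: only the reverse inclusion holds.

Reverse inclusion. Let x ∈ (T ∩ X) ∩ X. Then x ∈ T ∩ X, from which x ∈ (X ∪ T) ∪ (X ∩ T).

Forward inclusion. This inclusion fails. Take T = {1}, X = ∅; then 1 ∈ (X ∪ T) ∪ (X ∩ T) but 1 ∉ (T ∩ X) ∩ X.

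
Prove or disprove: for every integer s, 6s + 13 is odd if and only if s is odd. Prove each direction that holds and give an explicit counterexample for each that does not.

Only the converse holds.

Converse. Suppose s is odd. Since 6 is even, 6s is even for every s, so 6s + 13 has the same parity as 13, which is odd. Hence 6s + 13 is odd.

Forward direction. This fails: take s = 0. Then 6s + 13 = 13, which is odd, yet s = 0 is even, not odd.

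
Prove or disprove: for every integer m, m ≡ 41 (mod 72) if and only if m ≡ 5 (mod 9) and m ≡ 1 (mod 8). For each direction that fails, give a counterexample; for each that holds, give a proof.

Equivalent; both directions hold.

Forward direction. Suppose m ≡ 41 (mod 72); write m = 72j + 41. Since 9 ∣ 72, reducing mod 9 gives m ≡ 41 ≡ 5 (mod 9); since 8 ∣ 72, reducing mod 8 gives m ≡ 41 ≡ 1 (mod 8).

Converse. If m ≡ 5 (mod 9) and m ≡ 1 (mod 8), then by the Chinese remainder theorem m ≡ 41 (mod 72). This is exactly m ≡ 41 (mod 72).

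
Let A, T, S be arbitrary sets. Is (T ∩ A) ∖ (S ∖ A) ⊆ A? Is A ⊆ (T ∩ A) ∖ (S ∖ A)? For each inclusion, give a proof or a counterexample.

(⊆) holds; (⊇) fails.

(⟹) Let x ∈ (T ∩ A) ∖ (S ∖ A). Then either x ∈ A ∩ T and x ∉ S; or x ∈ A ∩ T ∩ S. In each case x ∈ A, so (T ∩ A) ∖ (S ∖ A) ⊆ A.

(⟸) This inclusion fails. Take A = {1}, T = ∅, S = ∅; then 1 ∈ A but 1 ∉ (T ∩ A) ∖ (S ∖ A).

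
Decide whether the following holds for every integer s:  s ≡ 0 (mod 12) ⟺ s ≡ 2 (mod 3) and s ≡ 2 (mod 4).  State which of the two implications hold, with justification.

(⇒) This fails: s = 0 gives 0 ≡ 0 (mod 12) but 0 ≡ 0 (mod 3), so the conjunction on the right does not hold.

(⇐) This fails: s = 2 satisfies both congruences on the right (2 ≡ 2 mod 3 and 2 ≡ 2 mod 4) yet 2 ≡ 2 (mod 12), not 0.

(⇒) fails and (⇐) fails.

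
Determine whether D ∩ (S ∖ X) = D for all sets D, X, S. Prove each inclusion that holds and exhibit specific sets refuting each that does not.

(⊆) holds; (⊇) fails.

(⊇) This inclusion fails. Take D = {1}, X = ∅, S = ∅; then 1 ∈ D but 1 ∉ D ∩ (S ∖ X).

(⊆) Let x ∈ D ∩ (S ∖ X). Then x ∈ D ∩ S and x ∉ X, from which x ∈ D.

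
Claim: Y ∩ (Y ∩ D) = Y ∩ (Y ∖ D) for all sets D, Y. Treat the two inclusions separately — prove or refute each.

Both inclusions fail.

(⟹) This inclusion fails. Take D = {1}, Y = {1}; then 1 ∈ Y ∩ (Y ∩ D) but 1 ∉ Y ∩ (Y ∖ D).

(⟸) This inclusion fails. Take D = ∅, Y = {1}; then 1 ∈ Y ∩ (Y ∖ D) but 1 ∉ Y ∩ (Y ∩ D).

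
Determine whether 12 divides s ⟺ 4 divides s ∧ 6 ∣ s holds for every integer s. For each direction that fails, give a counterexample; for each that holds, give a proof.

Both directions hold; the statement is true.

Forward direction. If 12 ∣ s, write s = 12q. Since 12 = 3·4, s = 4·(3q), so 4 ∣ s; and since 12 = 2·6, s = 6·(2q), so 6 ∣ s.

Converse. Suppose 4 ∣ s and 6 ∣ s. Any common multiple of 4 and 6 is a multiple of their lcm; here lcm(4, 6) = 4·6/gcd(4, 6) = 24/2 = 12, so 12 ∣ s.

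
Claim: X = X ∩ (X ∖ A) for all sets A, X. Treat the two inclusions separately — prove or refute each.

The sets are not equal: only the reverse inclusion holds.

Reverse inclusion. Let x ∈ X ∩ (X ∖ A). Then x ∈ X and x ∉ A, from which x ∈ X.

Forward inclusion. This inclusion fails. Take A = {1}, X = {1}; then 1 ∈ X but 1 ∉ X ∩ (X ∖ A).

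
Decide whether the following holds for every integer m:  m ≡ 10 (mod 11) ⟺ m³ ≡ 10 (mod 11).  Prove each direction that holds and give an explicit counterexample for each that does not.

Forward direction. Suppose m ≡ 10 (mod 11). Write m = 11j + 10. Then (11j + 10)³ = 1331j³ + 3630j² + 3300j + 1000 = 11(121j³ + 330j² + 300j + 90) + 10, so m³ ≡ 10 (mod 11).

Converse. Suppose m³ ≡ 10 (mod 11). The only residue r in {0, …, 10} with r³ ≡ 10 (mod 11) is r = 10, so m ≡ 10 (mod 11).

Equivalent; both directions hold.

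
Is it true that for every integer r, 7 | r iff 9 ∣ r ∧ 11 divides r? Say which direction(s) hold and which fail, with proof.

Both directions fail.

(⟹) This fails: take r = 7. Certainly 7 ∣ 7, but 9 ∤ 7.

(⟸) This fails: take r = 99. Both 9 ∣ 99 and 11 ∣ 99, yet 99 is not a multiple of 7 (since 99 = 14·7 + 1), so 7 ∤ 99.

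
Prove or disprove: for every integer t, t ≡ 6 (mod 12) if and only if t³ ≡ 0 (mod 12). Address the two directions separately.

(⟹) Suppose t ≡ 6 (mod 12). Write t = 12j + 6. Then (12j + 6)³ = 1728j³ + 2592j² + 1296j + 216 = 12(144j³ + 216j² + 108j + 18) + 0, so t³ ≡ 0 (mod 12).

(⟸) This fails: take t = 0. Then 0³ = 0 ≡ 0 (mod 12), yet 0 ≡ 0 (mod 12), not 6.

Only the forward implication holds.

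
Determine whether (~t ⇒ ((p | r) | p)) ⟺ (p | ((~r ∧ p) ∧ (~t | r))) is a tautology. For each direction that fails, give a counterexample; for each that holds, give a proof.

(⟹) This fails. Under t = T, r = F, p = F, the left side is true but the right side is false.

(⟸) Assume the antecedent. If t is true, ~t ⇒ ((p | r) | p) reduces to true regardless of the other variables. If t is false, the antecedent forces (t = F, r = F, p = T) or (t = F, r = T, p = T), and ~t ⇒ ((p | r) | p) holds there. Either way ~t ⇒ ((p | r) | p) holds.

Not equivalent: only (⇐) holds.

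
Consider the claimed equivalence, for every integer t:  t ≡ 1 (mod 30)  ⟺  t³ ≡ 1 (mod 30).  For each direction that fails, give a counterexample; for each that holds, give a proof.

Both directions hold; the statement is true.

Forward direction. Suppose t ≡ 1 (mod 30). Write t = 30j + 1. Then (30j + 1)³ = 27000j³ + 2700j² + 90j + 1 = 30(900j³ + 90j² + 3j) + 1, so t³ ≡ 1 (mod 30).

Converse. Suppose t³ ≡ 1 (mod 30). The only residue r in {0, …, 29} with r³ ≡ 1 (mod 30) is r = 1, so t ≡ 1 (mod 30).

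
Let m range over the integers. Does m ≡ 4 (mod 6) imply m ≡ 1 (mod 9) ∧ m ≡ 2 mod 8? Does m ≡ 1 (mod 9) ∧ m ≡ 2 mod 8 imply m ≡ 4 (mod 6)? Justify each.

(⇒) This fails: m = 64 gives 64 ≡ 4 (mod 6) but 64 ≡ 0 (mod 8), so the conjunction on the right does not hold.

(⇐) Conversely, if m ≡ 1 (mod 9) and m ≡ 2 (mod 8), then by the Chinese remainder theorem m ≡ 10 (mod 72). Since 10 ≡ 4 (mod 6) and 6 ∣ 72, we get m ≡ 4 (mod 6).

(⇒) fails; (⇐) holds.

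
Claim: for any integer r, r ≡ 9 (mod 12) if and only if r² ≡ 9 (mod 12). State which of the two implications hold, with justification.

The forward direction holds; the converse fails.

(⟸) This fails: take r = 3. Then 3² = 9 ≡ 9 (mod 12), yet 3 ≡ 3 (mod 12), not 9.

(⟹) Suppose r ≡ 9 (mod 12). Write r = 12j + 9. Then (12j + 9)² = 144j² + 216j + 81 = 12(12j² + 18j + 6) + 9, so r² ≡ 9 (mod 12).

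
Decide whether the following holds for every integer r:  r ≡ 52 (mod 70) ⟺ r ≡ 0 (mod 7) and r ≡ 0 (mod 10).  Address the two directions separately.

(⇒) fails and (⇐) fails.

(→) This fails: r = 52 gives 52 ≡ 52 (mod 70) but 52 ≡ 3 (mod 7), so the conjunction on the right does not hold.

(←) This fails: r = 0 satisfies both congruences on the right (0 ≡ 0 mod 7 and 0 ≡ 0 mod 10) yet 0 ≡ 0 (mod 70), not 52.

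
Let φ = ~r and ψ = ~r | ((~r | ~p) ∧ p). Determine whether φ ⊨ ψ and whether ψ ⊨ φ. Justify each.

(⟹) Assume the antecedent. If r is true, the antecedent cannot hold. If r is false, ~r | ((~r | ~p) ∧ p) reduces to true regardless of the other variables. Either way ~r | ((~r | ~p) ∧ p) holds.

(⟸) Assume the antecedent. If r is true, the antecedent cannot hold. If r is false, ~r reduces to true regardless of the other variables. Either way ~r holds.

Both directions hold; the statement is true.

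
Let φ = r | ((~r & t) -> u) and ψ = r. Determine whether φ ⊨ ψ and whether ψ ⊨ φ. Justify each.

Forward direction. This fails. Under r = F, u = F, t = F, the left side is true but the right side is false.

Converse. Assume the antecedent. If r is true, r | ((~r & t) -> u) reduces to true regardless of the other variables. If r is false, the antecedent cannot hold. Either way r | ((~r & t) -> u) holds.

Not equivalent: only (⇐) holds.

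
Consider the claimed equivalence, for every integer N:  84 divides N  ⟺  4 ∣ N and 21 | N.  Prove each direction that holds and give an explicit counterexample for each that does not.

Equivalent; both directions hold.

(⟹) If 84 ∣ N, write N = 84q. Since 84 = 21·4, N = 4·(21q), so 4 ∣ N; and since 84 = 4·21, N = 21·(4q), so 21 ∣ N.

(⟸) Suppose 4 ∣ N and 21 ∣ N. Any common multiple of 4 and 21 is a multiple of their lcm; here gcd(4, 21) = 1, so lcm(4, 21) = 4·21 = 84, so 84 ∣ N.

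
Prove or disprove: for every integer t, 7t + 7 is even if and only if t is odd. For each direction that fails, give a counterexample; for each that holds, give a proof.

(→) Suppose 7t + 7 is even. Since 7 is odd, 7t and t have the same parity, so 7t + 7 ≡ t + 7 (mod 2). As 7 is odd, 7t + 7 is even exactly when t is odd. Thus t is odd.

(←) Conversely, suppose t is odd; write t = 2j + 1. Then 7t + 7 = 7·(2j + 1) + 7 = 2·7j + 14, which is even.

Both directions hold; the statement is true.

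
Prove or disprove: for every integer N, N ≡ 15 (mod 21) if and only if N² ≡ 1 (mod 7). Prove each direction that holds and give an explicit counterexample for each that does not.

Converse. This fails: take N = 1. Then 1² = 1 ≡ 1 (mod 7), yet 1 ≡ 1 (mod 21), not 15.

Forward direction. Suppose N ≡ 15 (mod 21). Then N² ≡ 15² = 225 (mod 21), and since 7 ∣ 21, also N² ≡ 1 (mod 7).

Only the forward direction holds.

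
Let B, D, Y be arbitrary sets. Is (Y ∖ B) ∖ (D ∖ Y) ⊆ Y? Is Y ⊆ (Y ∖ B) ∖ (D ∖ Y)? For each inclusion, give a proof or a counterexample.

Forward inclusion. Let x ∈ (Y ∖ B) ∖ (D ∖ Y). Then either x ∈ Y and x ∉ B, D; or x ∈ D ∩ Y and x ∉ B. In each case x ∈ Y, so (Y ∖ B) ∖ (D ∖ Y) ⊆ Y.

Reverse inclusion. This inclusion fails. Take B = {1}, D = ∅, Y = {1}; then 1 ∈ Y but 1 ∉ (Y ∖ B) ∖ (D ∖ Y).

The sets are not equal: only the forward inclusion holds.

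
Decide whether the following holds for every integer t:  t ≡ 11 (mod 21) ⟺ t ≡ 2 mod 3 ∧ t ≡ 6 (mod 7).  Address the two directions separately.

(→) This fails: t = 11 gives 11 ≡ 11 (mod 21) but 11 ≡ 4 (mod 7), so the conjunction on the right does not hold.

(←) This fails: t = 20 satisfies both congruences on the right (20 ≡ 2 mod 3 and 20 ≡ 6 mod 7) yet 20 ≡ 20 (mod 21), not 11.

Both directions fail.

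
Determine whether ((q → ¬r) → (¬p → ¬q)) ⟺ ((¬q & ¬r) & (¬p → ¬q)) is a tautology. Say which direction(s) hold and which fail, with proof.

(⟹) This fails. Under p = T, q = T, r = F, the left side is true but the right side is false.

(⟸) Assume the antecedent. If p is true, (q → ¬r) → (¬p → ¬q) reduces to true regardless of the other variables. If p is false, the antecedent forces (p = F, q = F, r = F), and (q → ¬r) → (¬p → ¬q) holds there. Either way (q → ¬r) → (¬p → ¬q) holds.

Only the reverse direction holds.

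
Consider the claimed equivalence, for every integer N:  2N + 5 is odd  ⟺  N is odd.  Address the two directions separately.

Forward direction. This fails: take N = 6. Then 2N + 5 = 17, which is odd, yet N = 6 is even, not odd.

Converse. Suppose N is odd. Since 2 is even, 2N is even for every N, so 2N + 5 has the same parity as 5, which is odd. Hence 2N + 5 is odd.

Only the converse holds.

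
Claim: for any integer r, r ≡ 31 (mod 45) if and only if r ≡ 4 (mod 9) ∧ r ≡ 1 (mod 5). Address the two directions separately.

Both implications hold.

(⟹) Suppose r ≡ 31 (mod 45); write r = 45j + 31. Since 9 ∣ 45, reducing mod 9 gives r ≡ 31 ≡ 4 (mod 9); since 5 ∣ 45, reducing mod 5 gives r ≡ 31 ≡ 1 (mod 5).

(⟸) Conversely, if r ≡ 4 (mod 9) and r ≡ 1 (mod 5), then by the Chinese remainder theorem r ≡ 31 (mod 45). This is exactly r ≡ 31 (mod 45).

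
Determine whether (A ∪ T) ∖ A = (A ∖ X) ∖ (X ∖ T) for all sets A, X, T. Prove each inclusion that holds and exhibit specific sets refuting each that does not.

(⊆) fails and (⊇) fails.

(⊆) This inclusion fails. Take A = ∅, X = ∅, T = {1}; then 1 ∈ (A ∪ T) ∖ A but 1 ∉ (A ∖ X) ∖ (X ∖ T).

(⊇) This inclusion fails. Take A = {1}, X = ∅, T = ∅; then 1 ∈ (A ∖ X) ∖ (X ∖ T) but 1 ∉ (A ∪ T) ∖ A.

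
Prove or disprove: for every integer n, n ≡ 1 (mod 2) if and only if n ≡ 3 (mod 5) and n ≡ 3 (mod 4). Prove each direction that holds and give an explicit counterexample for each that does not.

(⇒) fails; (⇐) holds.

Converse. If n ≡ 3 (mod 5) and n ≡ 3 (mod 4), then by the Chinese remainder theorem n ≡ 3 (mod 20). Since 3 ≡ 1 (mod 2) and 2 ∣ 20, we get n ≡ 1 (mod 2).

Forward direction. This fails: n = 1 gives 1 ≡ 1 (mod 2) but 1 ≡ 1 (mod 5), so the conjunction on the right does not hold.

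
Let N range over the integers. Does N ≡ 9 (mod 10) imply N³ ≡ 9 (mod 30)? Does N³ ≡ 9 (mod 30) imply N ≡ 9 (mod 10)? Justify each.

The forward direction fails; the converse holds.

Converse. The residues r modulo 30 with r³ ≡ 9 (mod 30) are exactly {9}, and each is ≡ 9 (mod 10).

Forward direction. This fails: take N = 19. Then 19 ≡ 9 (mod 10), but 19³ = 6859 ≡ 19 (mod 30), not 9.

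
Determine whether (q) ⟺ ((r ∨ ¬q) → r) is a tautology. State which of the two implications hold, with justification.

Not equivalent: only (⇒) holds.

[⇒] Assume the antecedent. If r is true, (r ∨ ¬q) → r reduces to true regardless of the other variables. If r is false, the antecedent forces (r = F, q = T), and (r ∨ ¬q) → r holds there. Either way (r ∨ ¬q) → r holds.

[⇐] This fails. Under r = T, q = F, the left side is false but the right side is true.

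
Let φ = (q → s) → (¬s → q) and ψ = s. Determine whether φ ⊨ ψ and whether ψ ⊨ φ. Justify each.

(⇒) fails; (⇐) holds.

(←) Assume the antecedent. If q is true, (q → s) → (¬s → q) reduces to true regardless of the other variables. If q is false, the antecedent forces (q = F, s = T), and (q → s) → (¬s → q) holds there. Either way (q → s) → (¬s → q) holds.

(→) This fails. Under q = T, s = F, the left side is true but the right side is false.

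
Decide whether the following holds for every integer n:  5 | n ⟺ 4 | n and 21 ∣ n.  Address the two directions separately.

(⇒) This fails: take n = 5. Certainly 5 ∣ 5, but 4 ∤ 5.

(⇐) This fails: take n = 84. Both 4 ∣ 84 and 21 ∣ 84, yet 84 is not a multiple of 5 (since 84 = 16·5 + 4), so 5 ∤ 84.

Neither implication holds.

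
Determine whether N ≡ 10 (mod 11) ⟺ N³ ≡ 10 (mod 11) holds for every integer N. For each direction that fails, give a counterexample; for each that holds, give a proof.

(←) Suppose N³ ≡ 10 (mod 11). The only residue r in {0, …, 10} with r³ ≡ 10 (mod 11) is r = 10, so N ≡ 10 (mod 11).

(→) Suppose N ≡ 10 (mod 11). Write N = 11j + 10. Then (11j + 10)³ = 1331j³ + 3630j² + 3300j + 1000 = 11(121j³ + 330j² + 300j + 90) + 10, so N³ ≡ 10 (mod 11).

Both directions hold.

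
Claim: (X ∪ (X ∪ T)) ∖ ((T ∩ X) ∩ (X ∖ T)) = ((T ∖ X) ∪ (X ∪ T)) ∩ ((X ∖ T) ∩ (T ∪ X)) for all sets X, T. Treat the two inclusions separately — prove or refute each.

(⊆) fails; (⊇) holds.

(⊇) Let x ∈ ((T ∖ X) ∪ (X ∪ T)) ∩ ((X ∖ T) ∩ (T ∪ X)). Then x ∈ X and x ∉ T, from which x ∈ (X ∪ (X ∪ T)) ∖ ((T ∩ X) ∩ (X ∖ T)).

(⊆) This inclusion fails. Take X = ∅, T = {1}; then 1 ∈ (X ∪ (X ∪ T)) ∖ ((T ∩ X) ∩ (X ∖ T)) but 1 ∉ ((T ∖ X) ∪ (X ∪ T)) ∩ ((X ∖ T) ∩ (T ∪ X)).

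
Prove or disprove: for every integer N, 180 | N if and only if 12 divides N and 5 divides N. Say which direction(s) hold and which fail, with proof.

(→) If 180 ∣ N, write N = 180q. Since 180 = 15·12, N = 12·(15q), so 12 ∣ N; and since 180 = 36·5, N = 5·(36q), so 5 ∣ N.

(←) This fails: take N = 60. Both 12 ∣ 60 and 5 ∣ 60, yet 60 is not a multiple of 180 (since 60 = 0·180 + 60), so 180 ∤ 60.

(⇒) holds; (⇐) fails.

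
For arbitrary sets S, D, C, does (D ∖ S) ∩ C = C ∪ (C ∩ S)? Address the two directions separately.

Reverse inclusion. This inclusion fails. Take S = ∅, D = ∅, C = {1}; then 1 ∈ C ∪ (C ∩ S) but 1 ∉ (D ∖ S) ∩ C.

Forward inclusion. Let x ∈ (D ∖ S) ∩ C. Then x ∈ D ∩ C and x ∉ S, from which x ∈ C ∪ (C ∩ S).

The sets are not equal: only the forward inclusion holds.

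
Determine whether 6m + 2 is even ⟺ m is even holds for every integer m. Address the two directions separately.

(⇒) fails; (⇐) holds.

(⇒) This fails: take m = 3. Then 6m + 2 = 20, which is even, yet m = 3 is odd, not even.

(⇐) Suppose m is even. Since 6 is even, 6m is even for every m, so 6m + 2 has the same parity as 2, which is even. Hence 6m + 2 is even.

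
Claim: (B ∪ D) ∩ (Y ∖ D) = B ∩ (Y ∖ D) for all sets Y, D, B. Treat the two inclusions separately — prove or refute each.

(⟹) Let x ∈ (B ∪ D) ∩ (Y ∖ D). Then x ∈ Y ∩ B and x ∉ D, from which x ∈ B ∩ (Y ∖ D).

(⟸) Let x ∈ B ∩ (Y ∖ D). Then x ∈ Y ∩ B and x ∉ D, from which x ∈ (B ∪ D) ∩ (Y ∖ D).

Both inclusions hold; the sets are equal.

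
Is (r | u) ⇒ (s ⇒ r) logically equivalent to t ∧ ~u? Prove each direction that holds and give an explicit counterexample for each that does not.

The forward direction fails; the converse holds.

[⇒] This fails. Under r = F, t = F, u = F, s = F, the left side is true but the right side is false.

[⇐] Assume the antecedent. If r is true, (r | u) ⇒ (s ⇒ r) reduces to true regardless of the other variables. If r is false, the antecedent forces (r = F, t = T, u = F, s = F) or (r = F, t = T, u = F, s = T), and (r | u) ⇒ (s ⇒ r) holds there. Either way (r | u) ⇒ (s ⇒ r) holds.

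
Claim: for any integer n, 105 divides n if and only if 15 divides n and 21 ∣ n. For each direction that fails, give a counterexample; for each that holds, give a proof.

(←) Suppose 15 ∣ n and 21 ∣ n. Any common multiple of 15 and 21 is a multiple of their lcm; here lcm(15, 21) = 15·21/gcd(15, 21) = 315/3 = 105, so 105 ∣ n.

(→) If 105 ∣ n, write n = 105q. Since 105 = 7·15, n = 15·(7q), so 15 ∣ n; and since 105 = 5·21, n = 21·(5q), so 21 ∣ n.

The biconditional holds.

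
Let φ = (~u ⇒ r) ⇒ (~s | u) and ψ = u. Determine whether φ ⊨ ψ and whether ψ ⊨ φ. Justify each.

(⇒) fails; (⇐) holds.

(→) This fails. Under r = F, u = F, s = F, the left side is true but the right side is false.

(←) Assume the antecedent. If r is true, the antecedent forces (r = T, u = T, s = F) or (r = T, u = T, s = T), and (~u ⇒ r) ⇒ (~s | u) holds there. If r is false, (~u ⇒ r) ⇒ (~s | u) reduces to true regardless of the other variables. Either way (~u ⇒ r) ⇒ (~s | u) holds.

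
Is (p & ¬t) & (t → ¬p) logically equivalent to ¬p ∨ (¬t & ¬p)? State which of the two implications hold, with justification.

Neither direction holds.

(⇒) This fails. Under t = F, p = T, the left side is true but the right side is false.

(⇐) This fails. Under t = F, p = F, the left side is false but the right side is true.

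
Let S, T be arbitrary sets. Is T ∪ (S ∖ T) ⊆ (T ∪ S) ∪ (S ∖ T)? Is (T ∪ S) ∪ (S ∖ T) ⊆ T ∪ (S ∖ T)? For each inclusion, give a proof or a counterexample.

Both inclusions hold; the sets are equal.

(⟹) Let x ∈ T ∪ (S ∖ T). Then either x ∈ S and x ∉ T; or x ∈ T and x ∉ S; or x ∈ S ∩ T. In each case x ∈ (T ∪ S) ∪ (S ∖ T), so T ∪ (S ∖ T) ⊆ (T ∪ S) ∪ (S ∖ T).

(⟸) Let x ∈ (T ∪ S) ∪ (S ∖ T). Then either x ∈ S and x ∉ T; or x ∈ T and x ∉ S; or x ∈ S ∩ T. In each case x ∈ T ∪ (S ∖ T), so (T ∪ S) ∪ (S ∖ T) ⊆ T ∪ (S ∖ T).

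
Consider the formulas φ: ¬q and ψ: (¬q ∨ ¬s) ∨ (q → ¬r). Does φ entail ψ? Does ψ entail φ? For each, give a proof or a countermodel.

(→) Assume the antecedent. If r is true, the antecedent forces (r = T, s = F, q = F) or (r = T, s = T, q = F), and (¬q ∨ ¬s) ∨ (q → ¬r) holds there. If r is false, (¬q ∨ ¬s) ∨ (q → ¬r) reduces to true regardless of the other variables. Either way (¬q ∨ ¬s) ∨ (q → ¬r) holds.

(←) This fails. Under r = F, s = F, q = T, the left side is false but the right side is true.

Not equivalent: only (⇒) holds.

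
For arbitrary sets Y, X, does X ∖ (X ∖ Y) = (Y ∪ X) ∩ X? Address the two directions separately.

The sets are not equal: only the forward inclusion holds.

Reverse inclusion. This inclusion fails. Take Y = ∅, X = {1}; then 1 ∈ (Y ∪ X) ∩ X but 1 ∉ X ∖ (X ∖ Y).

Forward inclusion. Let x ∈ X ∖ (X ∖ Y). Then x ∈ Y ∩ X, from which x ∈ (Y ∪ X) ∩ X.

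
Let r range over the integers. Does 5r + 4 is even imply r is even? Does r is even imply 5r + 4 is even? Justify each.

(←) Suppose r is even; write r = 2j. Then 5r + 4 = 5·(2j) + 4 = 2·5j + 4, which is even.

(→) Suppose 5r + 4 is even. Since 5 is odd, 5r and r have the same parity, so 5r + 4 ≡ r + 4 (mod 2). As 4 is even, 5r + 4 is even exactly when r is even. Thus r is even.

Equivalent; both directions hold.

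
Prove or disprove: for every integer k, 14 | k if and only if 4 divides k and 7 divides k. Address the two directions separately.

(⇒) This fails: take k = 14. Certainly 14 ∣ 14, but 4 ∤ 14.

(⇐) Suppose 4 ∣ k and 7 ∣ k. Any common multiple of 4 and 7 is a multiple of their lcm; here gcd(4, 7) = 1, so lcm(4, 7) = 4·7 = 28, so 28 ∣ k. Since 14 ∣ 28, it follows that 14 ∣ k.

Not equivalent: only (⇐) holds.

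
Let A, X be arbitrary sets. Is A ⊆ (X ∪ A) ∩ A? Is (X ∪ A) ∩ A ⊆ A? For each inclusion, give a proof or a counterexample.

(⟹) Let x ∈ A. Then either x ∈ A and x ∉ X; or x ∈ A ∩ X. In each case x ∈ (X ∪ A) ∩ A, so A ⊆ (X ∪ A) ∩ A.

(⟸) Let x ∈ (X ∪ A) ∩ A. Then either x ∈ A and x ∉ X; or x ∈ A ∩ X. In each case x ∈ A, so (X ∪ A) ∩ A ⊆ A.

The two sets are equal.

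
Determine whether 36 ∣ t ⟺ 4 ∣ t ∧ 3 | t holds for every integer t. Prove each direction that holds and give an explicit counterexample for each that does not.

Only the forward direction holds.

(⇒) If 36 ∣ t, write t = 36q. Since 36 = 9·4, t = 4·(9q), so 4 ∣ t; and since 36 = 12·3, t = 3·(12q), so 3 ∣ t.

(⇐) This fails: take t = 12. Both 4 ∣ 12 and 3 ∣ 12, yet 12 is not a multiple of 36 (since 12 = 0·36 + 12), so 36 ∤ 12.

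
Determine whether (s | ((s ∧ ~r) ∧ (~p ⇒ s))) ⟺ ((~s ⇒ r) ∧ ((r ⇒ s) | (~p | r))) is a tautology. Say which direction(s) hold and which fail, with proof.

[⇒] Assume the antecedent. If s is true, the consequent reduces to true regardless of the other variables. If s is false, the antecedent cannot hold. Either way the consequent holds.

[⇐] This fails. Under s = F, p = F, r = T, the left side is false but the right side is true.

(⇒) holds; (⇐) fails.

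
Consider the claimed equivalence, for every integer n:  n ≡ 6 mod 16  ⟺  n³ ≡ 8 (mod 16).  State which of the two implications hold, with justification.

Only the forward direction holds.

Forward direction. Suppose n ≡ 6 mod 16. Write n = 16j + 6. Then (16j + 6)³ = 4096j³ + 4608j² + 1728j + 216 = 16(256j³ + 288j² + 108j + 13) + 8, so n³ ≡ 8 (mod 16).

Converse. This fails: take n = 2. Then 2³ = 8 ≡ 8 (mod 16), yet 2 ≡ 2 (mod 16), not 6.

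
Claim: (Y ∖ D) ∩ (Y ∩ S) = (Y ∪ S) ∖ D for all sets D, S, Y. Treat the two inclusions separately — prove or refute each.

Only the forward inclusion holds.

Forward inclusion. Let x ∈ (Y ∖ D) ∩ (Y ∩ S). Then x ∈ S ∩ Y and x ∉ D, from which x ∈ (Y ∪ S) ∖ D.

Reverse inclusion. This inclusion fails. Take D = ∅, S = {1}, Y = ∅; then 1 ∈ (Y ∪ S) ∖ D but 1 ∉ (Y ∖ D) ∩ (Y ∩ S).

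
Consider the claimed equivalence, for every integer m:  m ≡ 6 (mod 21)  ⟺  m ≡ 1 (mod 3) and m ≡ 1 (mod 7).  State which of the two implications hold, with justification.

Neither direction holds.

[⇒] This fails: m = 6 gives 6 ≡ 6 (mod 21) but 6 ≡ 0 (mod 3), so the conjunction on the right does not hold.

[⇐] This fails: m = 1 satisfies both congruences on the right (1 ≡ 1 mod 3 and 1 ≡ 1 mod 7) yet 1 ≡ 1 (mod 21), not 6.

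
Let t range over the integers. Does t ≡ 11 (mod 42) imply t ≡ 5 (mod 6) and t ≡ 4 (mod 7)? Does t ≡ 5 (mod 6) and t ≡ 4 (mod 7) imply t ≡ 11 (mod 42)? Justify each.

Both directions hold.

Forward direction. Suppose t ≡ 11 (mod 42); write t = 42j + 11. Since 6 ∣ 42, reducing mod 6 gives t ≡ 11 ≡ 5 (mod 6); since 7 ∣ 42, reducing mod 7 gives t ≡ 11 ≡ 4 (mod 7).

Converse. If t ≡ 5 (mod 6) and t ≡ 4 (mod 7), then by the Chinese remainder theorem t ≡ 11 (mod 42). This is exactly t ≡ 11 (mod 42).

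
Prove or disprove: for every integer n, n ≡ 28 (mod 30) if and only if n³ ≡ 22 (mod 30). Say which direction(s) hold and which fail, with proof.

(⇒) Suppose n ≡ 28 (mod 30). Write n = 30j + 28. Then (30j + 28)³ = 27000j³ + 75600j² + 70560j + 21952 = 30(900j³ + 2520j² + 2352j + 731) + 22, so n³ ≡ 22 (mod 30).

(⇐) Conversely, suppose n³ ≡ 22 (mod 30). The only residue r in {0, …, 29} with r³ ≡ 22 (mod 30) is r = 28, so n ≡ 28 (mod 30).

Both directions hold.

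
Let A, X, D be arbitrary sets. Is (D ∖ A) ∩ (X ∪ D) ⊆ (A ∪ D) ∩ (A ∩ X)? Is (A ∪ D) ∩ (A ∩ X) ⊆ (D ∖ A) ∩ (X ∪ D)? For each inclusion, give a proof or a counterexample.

Both inclusions fail.

Forward inclusion. This inclusion fails. Take A = ∅, X = ∅, D = {1}; then 1 ∈ (D ∖ A) ∩ (X ∪ D) but 1 ∉ (A ∪ D) ∩ (A ∩ X).

Reverse inclusion. This inclusion fails. Take A = {1}, X = {1}, D = ∅; then 1 ∈ (A ∪ D) ∩ (A ∩ X) but 1 ∉ (D ∖ A) ∩ (X ∪ D).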